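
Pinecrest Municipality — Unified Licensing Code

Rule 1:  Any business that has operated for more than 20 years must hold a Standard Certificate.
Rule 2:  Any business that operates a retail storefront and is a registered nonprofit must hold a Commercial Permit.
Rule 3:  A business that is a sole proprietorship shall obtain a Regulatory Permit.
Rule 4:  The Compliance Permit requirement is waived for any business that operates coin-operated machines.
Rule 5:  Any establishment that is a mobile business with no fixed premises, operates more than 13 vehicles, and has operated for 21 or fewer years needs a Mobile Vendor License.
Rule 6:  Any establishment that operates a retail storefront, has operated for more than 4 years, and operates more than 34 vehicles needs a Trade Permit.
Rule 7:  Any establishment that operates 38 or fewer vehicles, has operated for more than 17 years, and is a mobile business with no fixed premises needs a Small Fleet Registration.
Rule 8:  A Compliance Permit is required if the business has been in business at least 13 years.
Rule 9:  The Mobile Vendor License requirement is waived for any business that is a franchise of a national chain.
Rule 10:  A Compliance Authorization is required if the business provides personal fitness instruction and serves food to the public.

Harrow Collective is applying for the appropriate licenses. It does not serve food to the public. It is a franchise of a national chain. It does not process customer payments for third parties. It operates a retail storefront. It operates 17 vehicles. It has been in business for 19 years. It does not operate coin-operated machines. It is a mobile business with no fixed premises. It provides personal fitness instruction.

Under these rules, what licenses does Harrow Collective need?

Rule 1: years in business 19 ≤ 20 → Standard Certificate not required.
Rule 2: operates a retail storefront; is a franchise of a national chain (not: is a registered nonprofit) → Commercial Permit not required.
Rule 3: is a franchise of a national chain (not: is a sole proprietorship) → Regulatory Permit not required.
Rule 4: does not operate coin-operated machines → Compliance Permit exemption does not apply.
Rule 5: is a mobile business with no fixed premises; vehicles 17 > 13; years in business 19 ≤ 21 → Mobile Vendor License required.
Rule 6: operates a retail storefront; years in business 19 > 4; vehicles 17 ≤ 34 → Trade Permit not required.
Rule 7: vehicles 17 ≤ 38; years in business 19 > 17; is a mobile business with no fixed premises → Small Fleet Registration required.
Rule 8: years in business 19 ≥ 13 → Compliance Permit required.
Rule 9: is a franchise of a national chain → exempt from Mobile Vendor License.
Rule 10: provides personal fitness instruction; does not serve food to the public → Compliance Authorization not required.

Compliance Permit, Small Fleet Registration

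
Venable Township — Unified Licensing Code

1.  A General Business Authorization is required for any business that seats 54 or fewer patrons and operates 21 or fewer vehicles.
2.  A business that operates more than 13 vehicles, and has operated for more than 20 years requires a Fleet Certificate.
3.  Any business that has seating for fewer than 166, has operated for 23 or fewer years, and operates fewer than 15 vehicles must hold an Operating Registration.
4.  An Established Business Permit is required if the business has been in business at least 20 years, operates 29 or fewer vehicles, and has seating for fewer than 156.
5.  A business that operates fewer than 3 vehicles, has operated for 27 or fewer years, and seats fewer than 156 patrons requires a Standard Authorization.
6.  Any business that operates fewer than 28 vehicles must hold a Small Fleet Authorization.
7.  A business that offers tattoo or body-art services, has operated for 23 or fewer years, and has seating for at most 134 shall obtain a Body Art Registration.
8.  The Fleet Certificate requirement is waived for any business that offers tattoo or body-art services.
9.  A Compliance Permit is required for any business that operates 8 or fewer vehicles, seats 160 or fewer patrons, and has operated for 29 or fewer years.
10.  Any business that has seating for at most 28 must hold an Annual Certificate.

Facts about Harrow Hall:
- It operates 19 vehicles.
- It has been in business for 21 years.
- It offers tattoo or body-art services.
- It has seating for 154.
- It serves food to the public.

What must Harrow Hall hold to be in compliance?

1. seating 154 > 54; vehicles 19 ≤ 21 → General Business Authorization not required.
2. vehicles 19 > 13; years in business 21 > 20 → Fleet Certificate required.
3. seating 154 < 166; years in business 21 ≤ 23; vehicles 19 ≥ 15 → Operating Registration not required.
4. years in business 21 ≥ 20; vehicles 19 ≤ 29; seating 154 < 156 → Established Business Permit required.
5. vehicles 19 ≥ 3; years in business 21 ≤ 27; seating 154 < 156 → Standard Authorization not required.
6. vehicles 19 < 28 → Small Fleet Authorization required.
7. offers tattoo or body-art services; years in business 21 ≤ 23; seating 154 > 134 → Body Art Registration not required.
8. offers tattoo or body-art services → exempt from Fleet Certificate.
9. vehicles 19 > 8; seating 154 ≤ 160; years in business 21 ≤ 29 → Compliance Permit not required.
10. seating 154 > 28 → Annual Certificate not required.

Established Business Permit, Small Fleet Authorization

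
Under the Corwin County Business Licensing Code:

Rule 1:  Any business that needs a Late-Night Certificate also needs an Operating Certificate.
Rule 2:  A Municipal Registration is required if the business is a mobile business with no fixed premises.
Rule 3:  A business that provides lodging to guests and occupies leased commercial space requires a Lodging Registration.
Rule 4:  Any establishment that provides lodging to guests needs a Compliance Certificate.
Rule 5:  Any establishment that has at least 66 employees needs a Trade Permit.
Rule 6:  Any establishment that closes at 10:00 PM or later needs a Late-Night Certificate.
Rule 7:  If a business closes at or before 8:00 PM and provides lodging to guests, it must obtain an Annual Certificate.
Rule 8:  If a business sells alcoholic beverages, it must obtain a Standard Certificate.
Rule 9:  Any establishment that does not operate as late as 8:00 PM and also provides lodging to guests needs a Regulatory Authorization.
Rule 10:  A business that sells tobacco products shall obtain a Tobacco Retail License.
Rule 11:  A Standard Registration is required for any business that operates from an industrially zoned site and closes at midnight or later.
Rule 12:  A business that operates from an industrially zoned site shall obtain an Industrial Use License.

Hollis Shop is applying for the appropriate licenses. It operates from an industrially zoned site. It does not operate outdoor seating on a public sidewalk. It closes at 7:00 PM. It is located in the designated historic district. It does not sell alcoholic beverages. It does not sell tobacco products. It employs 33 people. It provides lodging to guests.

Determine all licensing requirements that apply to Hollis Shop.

Rule 1: Late-Night Certificate is not required → no effect.
Rule 2: operates from an industrially zoned site (not: is a mobile business with no fixed premises) → Municipal Registration not required.
Rule 3: provides lodging to guests; operates from an industrially zoned site (not: occupies leased commercial space) → Lodging Registration not required.
Rule 4: provides lodging to guests → Compliance Certificate required.
Rule 5: employees 33 < 66 → Trade Permit not required.
Rule 6: closes 7:00 PM, at/before 10:00 PM → Late-Night Certificate not required.
Rule 7: closes 7:00 PM, at/before 8:00 PM; provides lodging to guests → Annual Certificate required.
Rule 8: does not sell alcoholic beverages → Standard Certificate not required.
Rule 9: closes 7:00 PM, at/before 8:00 PM; provides lodging to guests → Regulatory Authorization required.
Rule 10: does not sell tobacco products → Tobacco Retail License not required.
Rule 11: operates from an industrially zoned site; closes 7:00 PM, at/before midnight → Standard Registration not required.
Rule 12: operates from an industrially zoned site → Industrial Use License required.

Annual Certificate, Compliance Certificate, Industrial Use License, Regulatory Authorization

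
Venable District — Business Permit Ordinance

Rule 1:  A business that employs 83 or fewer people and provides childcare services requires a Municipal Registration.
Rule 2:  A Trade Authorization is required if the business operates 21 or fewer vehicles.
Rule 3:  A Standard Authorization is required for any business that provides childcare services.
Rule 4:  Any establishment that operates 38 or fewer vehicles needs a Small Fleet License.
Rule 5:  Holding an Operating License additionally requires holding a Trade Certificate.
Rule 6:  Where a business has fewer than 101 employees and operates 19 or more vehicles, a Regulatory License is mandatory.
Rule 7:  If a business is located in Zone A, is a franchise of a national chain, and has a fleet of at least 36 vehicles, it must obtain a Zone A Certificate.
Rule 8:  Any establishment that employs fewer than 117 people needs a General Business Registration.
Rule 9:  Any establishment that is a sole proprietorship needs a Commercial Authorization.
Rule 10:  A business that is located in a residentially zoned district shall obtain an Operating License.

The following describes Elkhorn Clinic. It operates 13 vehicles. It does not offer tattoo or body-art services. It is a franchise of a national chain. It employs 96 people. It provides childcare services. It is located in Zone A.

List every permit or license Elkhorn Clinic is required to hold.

Rule 1: employees 96 > 83; provides childcare services → Municipal Registration not required.
Rule 2: vehicles 13 ≤ 21 → Trade Authorization required.
Rule 3: provides childcare services → Standard Authorization required.
Rule 4: vehicles 13 ≤ 38 → Small Fleet License required.
Rule 5: Operating License is not required → no effect.
Rule 6: employees 96 < 101; vehicles 13 < 19 → Regulatory License not required.
Rule 7: is located in Zone A; is a franchise of a national chain; vehicles 13 < 36 → Zone A Certificate not required.
Rule 8: employees 96 < 117 → General Business Registration required.
Rule 9: is a franchise of a national chain (not: is a sole proprietorship) → Commercial Authorization not required.
Rule 10: is located in Zone A (not: is located in a residentially zoned district) → Operating License not required.

General Business Registration, Small Fleet License, Standard Authorization, Trade Authorization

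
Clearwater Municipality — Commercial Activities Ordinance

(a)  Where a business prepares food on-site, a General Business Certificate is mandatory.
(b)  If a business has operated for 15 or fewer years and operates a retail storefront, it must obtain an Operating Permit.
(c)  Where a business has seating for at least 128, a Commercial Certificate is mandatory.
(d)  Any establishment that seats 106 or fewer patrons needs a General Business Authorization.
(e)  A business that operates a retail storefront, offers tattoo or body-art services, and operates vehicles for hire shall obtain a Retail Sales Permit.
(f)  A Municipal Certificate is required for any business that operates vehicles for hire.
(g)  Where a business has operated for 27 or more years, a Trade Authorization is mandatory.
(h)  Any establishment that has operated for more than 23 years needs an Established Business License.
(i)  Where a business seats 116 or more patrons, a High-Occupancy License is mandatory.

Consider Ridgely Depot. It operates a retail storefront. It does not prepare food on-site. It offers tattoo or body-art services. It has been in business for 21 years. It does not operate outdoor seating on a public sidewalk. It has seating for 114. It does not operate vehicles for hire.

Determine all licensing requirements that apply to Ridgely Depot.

(a) does not prepare food on-site → General Business Certificate not required.
(b) years in business 21 > 15; operates a retail storefront → Operating Permit not required.
(c) seating 114 < 128 → Commercial Certificate not required.
(d) seating 114 > 106 → General Business Authorization not required.
(e) operates a retail storefront; offers tattoo or body-art services; does not operate vehicles for hire → Retail Sales Permit not required.
(f) does not operate vehicles for hire → Municipal Certificate not required.
(g) years in business 21 < 27 → Trade Authorization not required.
(h) years in business 21 ≤ 23 → Established Business License not required.
(i) seating 114 < 116 → High-Occupancy License not required.

None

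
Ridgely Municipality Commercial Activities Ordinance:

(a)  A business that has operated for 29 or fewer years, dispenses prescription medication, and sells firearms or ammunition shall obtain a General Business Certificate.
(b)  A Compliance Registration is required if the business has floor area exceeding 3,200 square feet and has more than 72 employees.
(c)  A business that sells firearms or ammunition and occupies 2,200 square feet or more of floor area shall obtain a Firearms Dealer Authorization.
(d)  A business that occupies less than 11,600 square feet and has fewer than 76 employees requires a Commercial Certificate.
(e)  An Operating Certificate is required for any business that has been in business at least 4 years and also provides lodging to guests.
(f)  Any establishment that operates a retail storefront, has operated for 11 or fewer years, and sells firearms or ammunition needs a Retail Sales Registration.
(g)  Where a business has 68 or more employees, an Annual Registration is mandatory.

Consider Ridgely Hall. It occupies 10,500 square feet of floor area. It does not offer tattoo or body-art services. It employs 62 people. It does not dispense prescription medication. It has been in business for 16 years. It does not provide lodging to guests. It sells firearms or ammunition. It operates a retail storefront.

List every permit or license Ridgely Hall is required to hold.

(a) years in business 16 ≤ 29; does not dispense prescription medication; sells firearms or ammunition → General Business Certificate not required.
(b) floor area 10,500 square feet > 3,200 square feet; employees 62 ≤ 72 → Compliance Registration not required.
(c) sells firearms or ammunition; floor area 10,500 square feet ≥ 2,200 square feet → Firearms Dealer Authorization required.
(d) floor area 10,500 square feet < 11,600 square feet; employees 62 < 76 → Commercial Certificate required.
(e) years in business 16 ≥ 4; does not provide lodging to guests → Operating Certificate not required.
(f) operates a retail storefront; years in business 16 > 11; sells firearms or ammunition → Retail Sales Registration not required.
(g) employees 62 < 68 → Annual Registration not required.

Commercial Certificate, Firearms Dealer Authorization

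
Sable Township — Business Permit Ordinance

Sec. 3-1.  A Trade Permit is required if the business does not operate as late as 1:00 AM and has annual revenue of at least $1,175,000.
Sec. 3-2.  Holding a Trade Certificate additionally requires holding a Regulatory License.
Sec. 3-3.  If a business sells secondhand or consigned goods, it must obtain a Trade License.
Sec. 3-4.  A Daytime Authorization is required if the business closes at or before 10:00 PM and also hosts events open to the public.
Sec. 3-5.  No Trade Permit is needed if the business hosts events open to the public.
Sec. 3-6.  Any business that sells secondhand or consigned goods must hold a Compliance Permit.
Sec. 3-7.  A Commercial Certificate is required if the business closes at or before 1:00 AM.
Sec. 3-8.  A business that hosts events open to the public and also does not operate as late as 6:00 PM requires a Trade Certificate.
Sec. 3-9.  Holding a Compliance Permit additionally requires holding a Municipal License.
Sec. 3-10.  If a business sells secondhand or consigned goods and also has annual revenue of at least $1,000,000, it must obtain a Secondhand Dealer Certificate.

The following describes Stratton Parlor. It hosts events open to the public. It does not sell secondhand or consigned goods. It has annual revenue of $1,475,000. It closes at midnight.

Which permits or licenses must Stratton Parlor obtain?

Commercial Certificate

Sec. 3-1. closes midnight, at/before 1:00 AM; revenue $1,475,000 ≥ $1,175,000 → Trade Permit required.
Sec. 3-2. Trade Certificate is not required → no effect.
Sec. 3-3. does not sell secondhand or consigned goods → Trade License not required.
Sec. 3-4. closes midnight, after 10:00 PM; hosts events open to the public → Daytime Authorization not required.
Sec. 3-5. hosts events open to the public → exempt from Trade Permit.
Sec. 3-6. does not sell secondhand or consigned goods → Compliance Permit not required.
Sec. 3-7. closes midnight, at/before 1:00 AM → Commercial Certificate required.
Sec. 3-8. hosts events open to the public; closes midnight, after 6:00 PM → Trade Certificate not required.
Sec. 3-9. Compliance Permit is not required → no effect.
Sec. 3-10. does not sell secondhand or consigned goods; revenue $1,475,000 ≥ $1,000,000 → Secondhand Dealer Certificate not required.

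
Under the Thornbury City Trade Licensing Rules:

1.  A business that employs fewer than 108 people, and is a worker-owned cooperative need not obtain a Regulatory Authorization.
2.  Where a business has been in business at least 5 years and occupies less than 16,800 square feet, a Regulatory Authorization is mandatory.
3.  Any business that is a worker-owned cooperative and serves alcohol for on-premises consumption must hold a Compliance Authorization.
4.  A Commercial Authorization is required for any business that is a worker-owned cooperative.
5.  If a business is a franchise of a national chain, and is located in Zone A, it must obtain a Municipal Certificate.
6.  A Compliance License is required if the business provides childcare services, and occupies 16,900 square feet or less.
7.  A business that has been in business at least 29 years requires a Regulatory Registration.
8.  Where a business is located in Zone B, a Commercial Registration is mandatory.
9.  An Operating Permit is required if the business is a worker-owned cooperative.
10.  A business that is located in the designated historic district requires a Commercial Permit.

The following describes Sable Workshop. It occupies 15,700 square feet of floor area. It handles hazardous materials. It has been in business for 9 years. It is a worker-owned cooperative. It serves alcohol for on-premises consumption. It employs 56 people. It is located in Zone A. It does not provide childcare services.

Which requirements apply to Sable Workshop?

Commercial Authorization, Compliance Authorization, Operating Permit

1. employees 56 < 108; is a worker-owned cooperative → exempt from Regulatory Authorization.
2. years in business 9 ≥ 5; floor area 15,700 square feet < 16,800 square feet → Regulatory Authorization required.
3. is a worker-owned cooperative; serves alcohol for on-premises consumption → Compliance Authorization required.
4. is a worker-owned cooperative → Commercial Authorization required.
5. is a worker-owned cooperative (not: is a franchise of a national chain); is located in Zone A → Municipal Certificate not required.
6. does not provide childcare services; floor area 15,700 square feet ≤ 16,900 square feet → Compliance License not required.
7. years in business 9 < 29 → Regulatory Registration not required.
8. is located in Zone A (not: is located in Zone B) → Commercial Registration not required.
9. is a worker-owned cooperative → Operating Permit required.
10. is located in Zone A (not: is located in the designated historic district) → Commercial Permit not required.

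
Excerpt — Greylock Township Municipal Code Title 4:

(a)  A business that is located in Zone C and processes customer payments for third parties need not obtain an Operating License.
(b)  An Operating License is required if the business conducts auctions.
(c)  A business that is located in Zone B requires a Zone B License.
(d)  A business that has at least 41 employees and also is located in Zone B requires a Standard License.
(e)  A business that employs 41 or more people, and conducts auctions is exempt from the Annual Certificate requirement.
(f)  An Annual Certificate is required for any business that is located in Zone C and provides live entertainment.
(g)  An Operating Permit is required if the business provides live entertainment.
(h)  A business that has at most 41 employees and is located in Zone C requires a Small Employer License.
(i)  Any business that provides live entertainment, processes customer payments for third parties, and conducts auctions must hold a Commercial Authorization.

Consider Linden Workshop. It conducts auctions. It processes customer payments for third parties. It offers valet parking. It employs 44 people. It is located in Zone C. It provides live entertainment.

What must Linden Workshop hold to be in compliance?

(a) is located in Zone C; processes customer payments for third parties → exempt from Operating License.
(b) conducts auctions → Operating License required.
(c) is located in Zone C (not: is located in Zone B) → Zone B License not required.
(d) employees 44 ≥ 41; is located in Zone C (not: is located in Zone B) → Standard License not required.
(e) employees 44 ≥ 41; conducts auctions → exempt from Annual Certificate.
(f) is located in Zone C; provides live entertainment → Annual Certificate required.
(g) provides live entertainment → Operating Permit required.
(h) employees 44 > 41; is located in Zone C → Small Employer License not required.
(i) provides live entertainment; processes customer payments for third parties; conducts auctions → Commercial Authorization required.

Commercial Authorization, Operating Permit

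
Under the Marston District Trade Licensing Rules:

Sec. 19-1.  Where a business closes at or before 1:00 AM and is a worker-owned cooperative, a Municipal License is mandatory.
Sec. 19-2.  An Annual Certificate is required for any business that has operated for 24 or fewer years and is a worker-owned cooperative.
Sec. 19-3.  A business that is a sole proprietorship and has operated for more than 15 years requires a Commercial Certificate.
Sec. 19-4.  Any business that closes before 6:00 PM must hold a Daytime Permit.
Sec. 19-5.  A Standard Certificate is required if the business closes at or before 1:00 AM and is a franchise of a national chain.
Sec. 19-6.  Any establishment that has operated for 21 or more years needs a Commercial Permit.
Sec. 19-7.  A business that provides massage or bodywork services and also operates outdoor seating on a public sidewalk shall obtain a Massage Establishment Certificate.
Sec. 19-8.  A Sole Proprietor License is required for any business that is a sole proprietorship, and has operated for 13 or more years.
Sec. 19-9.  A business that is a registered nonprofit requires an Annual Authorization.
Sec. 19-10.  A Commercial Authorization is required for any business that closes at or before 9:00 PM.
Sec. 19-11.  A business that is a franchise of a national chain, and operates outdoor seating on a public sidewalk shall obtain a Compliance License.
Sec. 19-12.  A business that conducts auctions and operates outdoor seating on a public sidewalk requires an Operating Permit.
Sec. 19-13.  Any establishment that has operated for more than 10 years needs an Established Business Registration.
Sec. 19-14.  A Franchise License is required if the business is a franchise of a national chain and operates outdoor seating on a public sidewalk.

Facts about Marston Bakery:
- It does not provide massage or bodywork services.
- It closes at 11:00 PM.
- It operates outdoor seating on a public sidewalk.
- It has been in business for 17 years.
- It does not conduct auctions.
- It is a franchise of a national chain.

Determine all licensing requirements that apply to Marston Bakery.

Compliance License, Established Business Registration, Franchise License, Standard Certificate

Sec. 19-1. closes 11:00 PM, at/before 1:00 AM; is a franchise of a national chain (not: is a worker-owned cooperative) → Municipal License not required.
Sec. 19-2. years in business 17 ≤ 24; is a franchise of a national chain (not: is a worker-owned cooperative) → Annual Certificate not required.
Sec. 19-3. is a franchise of a national chain (not: is a sole proprietorship); years in business 17 > 15 → Commercial Certificate not required.
Sec. 19-4. closes 11:00 PM, after 6:00 PM → Daytime Permit not required.
Sec. 19-5. closes 11:00 PM, at/before 1:00 AM; is a franchise of a national chain → Standard Certificate required.
Sec. 19-6. years in business 17 < 21 → Commercial Permit not required.
Sec. 19-7. does not provide massage or bodywork services; operates outdoor seating on a public sidewalk → Massage Establishment Certificate not required.
Sec. 19-8. is a franchise of a national chain (not: is a sole proprietorship); years in business 17 ≥ 13 → Sole Proprietor License not required.
Sec. 19-9. is a franchise of a national chain (not: is a registered nonprofit) → Annual Authorization not required.
Sec. 19-10. closes 11:00 PM, after 9:00 PM → Commercial Authorization not required.
Sec. 19-11. is a franchise of a national chain; operates outdoor seating on a public sidewalk → Compliance License required.
Sec. 19-12. does not conduct auctions; operates outdoor seating on a public sidewalk → Operating Permit not required.
Sec. 19-13. years in business 17 > 10 → Established Business Registration required.
Sec. 19-14. is a franchise of a national chain; operates outdoor seating on a public sidewalk → Franchise License required.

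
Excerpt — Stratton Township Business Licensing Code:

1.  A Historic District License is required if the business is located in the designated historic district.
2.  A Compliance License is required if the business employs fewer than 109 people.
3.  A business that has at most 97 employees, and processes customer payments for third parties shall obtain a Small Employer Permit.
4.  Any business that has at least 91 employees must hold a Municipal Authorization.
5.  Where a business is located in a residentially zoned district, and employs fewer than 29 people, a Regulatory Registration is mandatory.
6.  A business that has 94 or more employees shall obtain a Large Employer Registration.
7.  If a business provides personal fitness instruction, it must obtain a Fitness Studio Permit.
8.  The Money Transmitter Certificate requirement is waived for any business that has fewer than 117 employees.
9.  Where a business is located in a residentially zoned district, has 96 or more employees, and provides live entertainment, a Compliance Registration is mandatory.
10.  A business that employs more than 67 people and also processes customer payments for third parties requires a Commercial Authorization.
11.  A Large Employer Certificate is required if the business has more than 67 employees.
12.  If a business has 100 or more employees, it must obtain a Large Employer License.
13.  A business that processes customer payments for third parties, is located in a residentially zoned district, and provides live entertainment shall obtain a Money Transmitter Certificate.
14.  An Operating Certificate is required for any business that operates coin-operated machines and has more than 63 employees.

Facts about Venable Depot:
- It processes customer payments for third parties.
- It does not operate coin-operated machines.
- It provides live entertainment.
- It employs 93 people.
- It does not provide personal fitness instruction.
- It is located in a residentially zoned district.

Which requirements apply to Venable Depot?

Commercial Authorization, Compliance License, Large Employer Certificate, Municipal Authorization, Small Employer Permit

1. is located in a residentially zoned district (not: is located in the designated historic district) → Historic District License not required.
2. employees 93 < 109 → Compliance License required.
3. employees 93 ≤ 97; processes customer payments for third parties → Small Employer Permit required.
4. employees 93 ≥ 91 → Municipal Authorization required.
5. is located in a residentially zoned district; employees 93 ≥ 29 → Regulatory Registration not required.
6. employees 93 < 94 → Large Employer Registration not required.
7. does not provide personal fitness instruction → Fitness Studio Permit not required.
8. employees 93 < 117 → exempt from Money Transmitter Certificate.
9. is located in a residentially zoned district; employees 93 < 96; provides live entertainment → Compliance Registration not required.
10. employees 93 > 67; processes customer payments for third parties → Commercial Authorization required.
11. employees 93 > 67 → Large Employer Certificate required.
12. employees 93 < 100 → Large Employer License not required.
13. processes customer payments for third parties; is located in a residentially zoned district; provides live entertainment → Money Transmitter Certificate required.
14. does not operate coin-operated machines; employees 93 > 63 → Operating Certificate not required.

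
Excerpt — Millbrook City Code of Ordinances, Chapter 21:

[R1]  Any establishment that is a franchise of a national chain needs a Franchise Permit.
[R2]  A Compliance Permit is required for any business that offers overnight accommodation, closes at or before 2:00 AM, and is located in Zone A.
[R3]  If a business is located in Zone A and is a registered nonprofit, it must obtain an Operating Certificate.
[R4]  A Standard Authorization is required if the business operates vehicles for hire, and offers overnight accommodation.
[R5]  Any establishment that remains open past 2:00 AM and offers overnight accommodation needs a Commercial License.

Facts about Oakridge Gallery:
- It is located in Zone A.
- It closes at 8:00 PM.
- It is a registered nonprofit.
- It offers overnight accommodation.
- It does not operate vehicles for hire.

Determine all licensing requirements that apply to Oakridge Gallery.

Compliance Permit, Operating Certificate

[R1] is a registered nonprofit (not: is a franchise of a national chain) → Franchise Permit not required.
[R2] offers overnight accommodation; closes 8:00 PM, at/before 2:00 AM; is located in Zone A → Compliance Permit required.
[R3] is located in Zone A; is a registered nonprofit → Operating Certificate required.
[R4] does not operate vehicles for hire; offers overnight accommodation → Standard Authorization not required.
[R5] closes 8:00 PM, at/before 2:00 AM; offers overnight accommodation → Commercial License not required.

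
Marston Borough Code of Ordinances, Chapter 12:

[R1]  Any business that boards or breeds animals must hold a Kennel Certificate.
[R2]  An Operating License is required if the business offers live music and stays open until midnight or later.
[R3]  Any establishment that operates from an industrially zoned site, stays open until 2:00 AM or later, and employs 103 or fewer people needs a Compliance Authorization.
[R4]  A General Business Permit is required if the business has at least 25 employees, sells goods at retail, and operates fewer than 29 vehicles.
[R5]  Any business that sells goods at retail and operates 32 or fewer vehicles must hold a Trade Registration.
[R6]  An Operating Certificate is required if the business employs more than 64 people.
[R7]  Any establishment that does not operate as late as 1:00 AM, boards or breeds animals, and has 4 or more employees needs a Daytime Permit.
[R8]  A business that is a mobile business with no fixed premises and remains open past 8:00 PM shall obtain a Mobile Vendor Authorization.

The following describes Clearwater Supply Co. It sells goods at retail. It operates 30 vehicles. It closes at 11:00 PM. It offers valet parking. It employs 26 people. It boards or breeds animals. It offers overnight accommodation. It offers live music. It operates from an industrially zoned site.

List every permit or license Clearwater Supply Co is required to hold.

Daytime Permit, Kennel Certificate, Trade Registration

[R1] boards or breeds animals → Kennel Certificate required.
[R2] offers live music; closes 11:00 PM, at/before midnight → Operating License not required.
[R3] operates from an industrially zoned site; closes 11:00 PM, at/before 2:00 AM; employees 26 ≤ 103 → Compliance Authorization not required.
[R4] employees 26 ≥ 25; sells goods at retail; vehicles 30 ≥ 29 → General Business Permit not required.
[R5] sells goods at retail; vehicles 30 ≤ 32 → Trade Registration required.
[R6] employees 26 ≤ 64 → Operating Certificate not required.
[R7] closes 11:00 PM, at/before 1:00 AM; boards or breeds animals; employees 26 ≥ 4 → Daytime Permit required.
[R8] operates from an industrially zoned site (not: is a mobile business with no fixed premises); closes 11:00 PM, after 8:00 PM → Mobile Vendor Authorization not required.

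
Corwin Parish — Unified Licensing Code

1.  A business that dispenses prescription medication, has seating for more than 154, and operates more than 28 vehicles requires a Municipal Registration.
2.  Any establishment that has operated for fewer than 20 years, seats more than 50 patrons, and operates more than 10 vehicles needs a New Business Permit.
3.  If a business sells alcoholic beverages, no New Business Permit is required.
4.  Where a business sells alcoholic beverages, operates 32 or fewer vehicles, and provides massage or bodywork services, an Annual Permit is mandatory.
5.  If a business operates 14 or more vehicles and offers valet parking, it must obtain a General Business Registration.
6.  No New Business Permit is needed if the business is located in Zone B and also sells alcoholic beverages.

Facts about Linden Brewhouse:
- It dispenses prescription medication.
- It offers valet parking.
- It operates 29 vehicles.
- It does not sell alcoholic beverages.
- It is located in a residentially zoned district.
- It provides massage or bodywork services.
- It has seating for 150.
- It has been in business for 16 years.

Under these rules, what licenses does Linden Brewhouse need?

General Business Registration, New Business Permit

1. dispenses prescription medication; seating 150 ≤ 154; vehicles 29 > 28 → Municipal Registration not required.
2. years in business 16 < 20; seating 150 > 50; vehicles 29 > 10 → New Business Permit required.
3. does not sell alcoholic beverages → New Business Permit exemption does not apply.
4. does not sell alcoholic beverages; vehicles 29 ≤ 32; provides massage or bodywork services → Annual Permit not required.
5. vehicles 29 ≥ 14; offers valet parking → General Business Registration required.
6. is located in a residentially zoned district (not: is located in Zone B); does not sell alcoholic beverages → New Business Permit exemption does not apply.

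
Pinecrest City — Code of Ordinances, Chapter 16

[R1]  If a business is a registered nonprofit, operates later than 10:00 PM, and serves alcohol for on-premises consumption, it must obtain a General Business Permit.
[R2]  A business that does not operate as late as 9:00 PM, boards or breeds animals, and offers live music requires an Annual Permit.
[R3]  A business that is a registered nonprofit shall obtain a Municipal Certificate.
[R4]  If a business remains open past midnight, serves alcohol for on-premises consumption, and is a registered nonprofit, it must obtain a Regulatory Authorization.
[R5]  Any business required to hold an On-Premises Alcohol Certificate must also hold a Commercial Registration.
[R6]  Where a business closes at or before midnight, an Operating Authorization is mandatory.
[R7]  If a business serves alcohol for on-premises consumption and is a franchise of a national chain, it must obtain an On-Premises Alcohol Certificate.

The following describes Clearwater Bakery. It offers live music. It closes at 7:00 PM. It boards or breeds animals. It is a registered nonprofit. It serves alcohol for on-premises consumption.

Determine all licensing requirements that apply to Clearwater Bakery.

[R1] is a registered nonprofit; closes 7:00 PM, at/before 10:00 PM; serves alcohol for on-premises consumption → General Business Permit not required.
[R2] closes 7:00 PM, at/before 9:00 PM; boards or breeds animals; offers live music → Annual Permit required.
[R3] is a registered nonprofit → Municipal Certificate required.
[R4] closes 7:00 PM, at/before midnight; serves alcohol for on-premises consumption; is a registered nonprofit → Regulatory Authorization not required.
[R5] On-Premises Alcohol Certificate is not required → no effect.
[R6] closes 7:00 PM, at/before midnight → Operating Authorization required.
[R7] serves alcohol for on-premises consumption; is a registered nonprofit (not: is a franchise of a national chain) → On-Premises Alcohol Certificate not required.

Annual Permit, Municipal Certificate, Operating Authorization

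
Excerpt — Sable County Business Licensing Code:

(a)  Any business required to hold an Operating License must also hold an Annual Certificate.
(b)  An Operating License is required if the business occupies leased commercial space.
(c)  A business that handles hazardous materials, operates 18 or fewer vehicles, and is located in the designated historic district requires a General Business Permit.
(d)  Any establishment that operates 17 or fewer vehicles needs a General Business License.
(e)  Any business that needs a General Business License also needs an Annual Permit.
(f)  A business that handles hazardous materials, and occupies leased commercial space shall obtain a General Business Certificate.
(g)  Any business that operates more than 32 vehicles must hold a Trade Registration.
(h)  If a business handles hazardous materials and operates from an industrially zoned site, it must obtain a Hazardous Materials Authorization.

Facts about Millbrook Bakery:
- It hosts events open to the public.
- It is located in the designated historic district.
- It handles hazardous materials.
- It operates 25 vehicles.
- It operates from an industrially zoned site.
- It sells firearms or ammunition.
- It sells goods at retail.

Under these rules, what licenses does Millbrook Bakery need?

(a) Operating License is not required → no effect.
(b) operates from an industrially zoned site (not: occupies leased commercial space) → Operating License not required.
(c) handles hazardous materials; vehicles 25 > 18; is located in the designated historic district → General Business Permit not required.
(d) vehicles 25 > 17 → General Business License not required.
(e) General Business License is not required → no effect.
(f) handles hazardous materials; operates from an industrially zoned site (not: occupies leased commercial space) → General Business Certificate not required.
(g) vehicles 25 ≤ 32 → Trade Registration not required.
(h) handles hazardous materials; operates from an industrially zoned site → Hazardous Materials Authorization required.

Hazardous Materials Authorization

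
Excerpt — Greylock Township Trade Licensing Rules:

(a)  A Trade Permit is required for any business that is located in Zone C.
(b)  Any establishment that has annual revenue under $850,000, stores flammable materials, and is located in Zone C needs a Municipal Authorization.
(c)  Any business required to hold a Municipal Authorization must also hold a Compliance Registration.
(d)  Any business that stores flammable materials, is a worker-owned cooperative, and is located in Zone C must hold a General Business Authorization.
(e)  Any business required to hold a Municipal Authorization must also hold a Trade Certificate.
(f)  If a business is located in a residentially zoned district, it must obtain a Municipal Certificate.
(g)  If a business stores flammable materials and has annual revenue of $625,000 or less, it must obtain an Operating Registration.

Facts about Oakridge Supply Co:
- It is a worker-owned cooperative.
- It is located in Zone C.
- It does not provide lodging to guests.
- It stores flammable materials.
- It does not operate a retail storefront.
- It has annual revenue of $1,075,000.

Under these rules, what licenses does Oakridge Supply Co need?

General Business Authorization, Trade Permit

(a) is located in Zone C → Trade Permit required.
(b) revenue $1,075,000 ≥ $850,000; stores flammable materials; is located in Zone C → Municipal Authorization not required.
(c) Municipal Authorization is not required → no effect.
(d) stores flammable materials; is a worker-owned cooperative; is located in Zone C → General Business Authorization required.
(e) Municipal Authorization is not required → no effect.
(f) is located in Zone C (not: is located in a residentially zoned district) → Municipal Certificate not required.
(g) stores flammable materials; revenue $1,075,000 > $625,000 → Operating Registration not required.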